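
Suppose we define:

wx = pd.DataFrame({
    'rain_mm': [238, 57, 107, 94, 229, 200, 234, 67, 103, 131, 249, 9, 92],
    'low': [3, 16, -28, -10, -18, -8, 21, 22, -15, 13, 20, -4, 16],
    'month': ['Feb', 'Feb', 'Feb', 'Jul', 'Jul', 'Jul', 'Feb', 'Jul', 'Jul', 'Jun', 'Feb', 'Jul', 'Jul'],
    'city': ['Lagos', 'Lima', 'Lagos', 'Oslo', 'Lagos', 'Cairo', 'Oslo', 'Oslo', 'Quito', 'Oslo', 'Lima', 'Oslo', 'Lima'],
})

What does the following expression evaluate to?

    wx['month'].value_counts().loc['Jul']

7

value_counts of month:
month
Jul    7
Feb    5
Jun    1
Name: count, dtype: int64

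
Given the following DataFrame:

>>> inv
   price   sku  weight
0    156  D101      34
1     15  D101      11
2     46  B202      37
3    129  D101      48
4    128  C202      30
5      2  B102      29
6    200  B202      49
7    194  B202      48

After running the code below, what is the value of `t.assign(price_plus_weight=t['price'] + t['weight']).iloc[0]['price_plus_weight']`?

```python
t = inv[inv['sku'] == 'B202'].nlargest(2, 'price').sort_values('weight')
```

filter rows where sku == 'B202':
   price   sku  weight
2     46  B202      37
6    200  B202      49
7    194  B202      48
take 2 rows with largest price:
   price   sku  weight
6    200  B202      49
7    194  B202      48
sort by weight:
   price   sku  weight
7    194  B202      48
6    200  B202      49
add column price_plus_weight = t['price'] + t['weight']:
   price   sku  weight  price_plus_weight
7    194  B202      48                242
6    200  B202      49                249

242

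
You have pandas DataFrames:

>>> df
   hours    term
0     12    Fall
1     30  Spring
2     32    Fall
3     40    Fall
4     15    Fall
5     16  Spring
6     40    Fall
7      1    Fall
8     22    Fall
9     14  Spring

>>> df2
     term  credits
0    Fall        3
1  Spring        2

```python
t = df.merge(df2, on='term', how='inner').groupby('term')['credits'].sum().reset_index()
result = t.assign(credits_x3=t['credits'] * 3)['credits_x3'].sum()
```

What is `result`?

merge on 'term' (how='inner') → 10 rows:
   hours    term  credits
0     12    Fall        3
1     30  Spring        2
2     32    Fall        3
3     40    Fall        3
4     15    Fall        3
5     16  Spring        2
6     40    Fall        3
7      1    Fall        3
8     22    Fall        3
9     14  Spring        2
group by term, sum of credits:
term
Fall      21
Spring     6
Name: credits, dtype: int64
reset_index():
     term  credits
0    Fall       21
1  Spring        6
add column credits_x3 = t['credits'] * 3:
     term  credits  credits_x3
0    Fall       21          63
1  Spring        6          18
Finally, sum of column 'credits_x3' = 81.

81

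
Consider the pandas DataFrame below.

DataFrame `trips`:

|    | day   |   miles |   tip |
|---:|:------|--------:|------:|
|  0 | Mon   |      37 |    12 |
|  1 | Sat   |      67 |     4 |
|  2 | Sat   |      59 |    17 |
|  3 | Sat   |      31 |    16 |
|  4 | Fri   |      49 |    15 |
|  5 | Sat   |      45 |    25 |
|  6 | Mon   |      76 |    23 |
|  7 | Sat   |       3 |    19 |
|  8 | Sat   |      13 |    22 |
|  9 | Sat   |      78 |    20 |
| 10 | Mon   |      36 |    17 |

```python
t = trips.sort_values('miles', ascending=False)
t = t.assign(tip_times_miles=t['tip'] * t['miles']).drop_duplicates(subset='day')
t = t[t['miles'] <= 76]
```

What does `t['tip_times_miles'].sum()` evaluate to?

2483

sort by miles descending:
    day  miles  tip
9   Sat     78   20
6   Mon     76   23
1   Sat     67    4
2   Sat     59   17
4   Fri     49   15
5   Sat     45   25
0   Mon     37   12
10  Mon     36   17
3   Sat     31   16
8   Sat     13   22
7   Sat      3   19
add column tip_times_miles = t['tip'] * t['miles']:
    day  miles  tip  tip_times_miles
9   Sat     78   20             1560
6   Mon     76   23             1748
1   Sat     67    4              268
2   Sat     59   17             1003
4   Fri     49   15              735
5   Sat     45   25             1125
0   Mon     37   12              444
10  Mon     36   17              612
3   Sat     31   16              496
8   Sat     13   22              286
7   Sat      3   19               57
drop duplicate day (keep=first):
   day  miles  tip  tip_times_miles
9  Sat     78   20             1560
6  Mon     76   23             1748
4  Fri     49   15              735
filter rows where miles <= 76:
   day  miles  tip  tip_times_miles
6  Mon     76   23             1748
4  Fri     49   15              735
Hence 2483.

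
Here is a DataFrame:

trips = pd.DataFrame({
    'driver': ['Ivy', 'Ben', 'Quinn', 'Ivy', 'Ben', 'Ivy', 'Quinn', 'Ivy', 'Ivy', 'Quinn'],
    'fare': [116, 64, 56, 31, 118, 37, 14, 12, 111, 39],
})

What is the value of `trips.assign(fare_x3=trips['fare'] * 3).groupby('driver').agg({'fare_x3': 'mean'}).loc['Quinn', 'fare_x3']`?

109.0

add column fare_x3 = trips['fare'] * 3:
  driver  fare  fare_x3
0    Ivy   116      348
1    Ben    64      192
2  Quinn    56      168
3    Ivy    31       93
4    Ben   118      354
5    Ivy    37      111
6  Quinn    14       42
7    Ivy    12       36
8    Ivy   111      333
9  Quinn    39      117
group by driver, mean of fare_x3:
        fare_x3
driver         
Ben       273.0
Ivy       184.2
Quinn     109.0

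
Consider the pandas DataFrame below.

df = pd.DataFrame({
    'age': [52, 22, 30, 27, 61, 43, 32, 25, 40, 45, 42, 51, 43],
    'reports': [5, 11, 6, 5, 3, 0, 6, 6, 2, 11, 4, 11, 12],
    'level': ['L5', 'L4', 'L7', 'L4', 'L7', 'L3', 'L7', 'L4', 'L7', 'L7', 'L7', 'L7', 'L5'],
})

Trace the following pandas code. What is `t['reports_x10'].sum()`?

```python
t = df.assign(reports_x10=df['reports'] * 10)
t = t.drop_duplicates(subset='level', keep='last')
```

add column reports_x10 = df['reports'] * 10:
    age  reports level  reports_x10
0    52        5    L5           50
1    22       11    L4          110
2    30        6    L7           60
3    27        5    L4           50
4    61        3    L7           30
5    43        0    L3            0
6    32        6    L7           60
7    25        6    L4           60
8    40        2    L7           20
9    45       11    L7          110
10   42        4    L7           40
11   51       11    L7          110
12   43       12    L5          120
drop duplicate level (keep=last):
    age  reports level  reports_x10
5    43        0    L3            0
7    25        6    L4           60
11   51       11    L7          110
12   43       12    L5          120
Hence 290.

290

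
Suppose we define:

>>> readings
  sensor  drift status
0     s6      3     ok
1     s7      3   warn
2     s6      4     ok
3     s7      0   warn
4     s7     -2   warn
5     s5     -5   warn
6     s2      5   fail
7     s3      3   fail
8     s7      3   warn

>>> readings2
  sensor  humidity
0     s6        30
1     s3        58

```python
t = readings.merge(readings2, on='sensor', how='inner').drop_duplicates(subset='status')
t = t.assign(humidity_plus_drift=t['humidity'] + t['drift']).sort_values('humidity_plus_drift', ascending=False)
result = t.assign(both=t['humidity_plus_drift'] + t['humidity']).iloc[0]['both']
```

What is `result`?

merge on 'sensor' (how='inner') → 3 rows:
  sensor  drift status  humidity
0     s6      3     ok        30
1     s6      4     ok        30
2     s3      3   fail        58
drop duplicate status (keep=first):
  sensor  drift status  humidity
0     s6      3     ok        30
2     s3      3   fail        58
add column humidity_plus_drift = t['humidity'] + t['drift']:
  sensor  drift status  humidity  humidity_plus_drift
0     s6      3     ok        30                   33
2     s3      3   fail        58                   61
sort by humidity_plus_drift descending:
  sensor  drift status  humidity  humidity_plus_drift
2     s3      3   fail        58                   61
0     s6      3     ok        30                   33
add column both = t['humidity_plus_drift'] + t['humidity']:
  sensor  drift status  humidity  humidity_plus_drift  both
2     s3      3   fail        58                   61   119
0     s6      3     ok        30                   33    63
So iloc[0]['both'] = 119.

119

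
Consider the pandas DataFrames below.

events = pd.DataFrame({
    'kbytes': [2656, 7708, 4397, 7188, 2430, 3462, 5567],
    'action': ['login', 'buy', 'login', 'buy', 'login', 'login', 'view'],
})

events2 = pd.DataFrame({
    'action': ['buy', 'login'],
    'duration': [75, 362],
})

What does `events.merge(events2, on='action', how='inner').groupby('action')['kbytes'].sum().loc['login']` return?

12945

merge on 'action' (how='inner') → 6 rows:
   kbytes action  duration
0    2656  login       362
1    7708    buy        75
2    4397  login       362
3    7188    buy        75
4    2430  login       362
5    3462  login       362
group by action, sum of kbytes:
action
buy      14896
login    12945
Name: kbytes, dtype: int64
Then the value at index 'login': 12945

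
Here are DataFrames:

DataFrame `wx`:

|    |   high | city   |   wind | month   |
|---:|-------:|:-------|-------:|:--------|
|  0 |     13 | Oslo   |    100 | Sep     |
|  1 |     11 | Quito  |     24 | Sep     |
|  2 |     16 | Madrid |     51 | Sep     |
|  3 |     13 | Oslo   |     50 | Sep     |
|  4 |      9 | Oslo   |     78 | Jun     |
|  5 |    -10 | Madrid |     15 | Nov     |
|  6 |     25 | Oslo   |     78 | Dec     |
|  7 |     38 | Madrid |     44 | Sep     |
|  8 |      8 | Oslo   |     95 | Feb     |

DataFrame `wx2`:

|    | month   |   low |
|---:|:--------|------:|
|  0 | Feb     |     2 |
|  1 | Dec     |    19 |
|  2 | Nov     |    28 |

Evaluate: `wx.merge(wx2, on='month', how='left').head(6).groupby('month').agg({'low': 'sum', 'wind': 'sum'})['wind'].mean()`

merge on 'month' (how='left') → 9 rows:
   high    city  wind month   low
0    13    Oslo   100   Sep   NaN
1    11   Quito    24   Sep   NaN
2    16  Madrid    51   Sep   NaN
3    13    Oslo    50   Sep   NaN
4     9    Oslo    78   Jun   NaN
5   -10  Madrid    15   Nov  28.0
6    25    Oslo    78   Dec  19.0
7    38  Madrid    44   Sep   NaN
8     8    Oslo    95   Feb   2.0
take first 6 rows:
   high    city  wind month   low
0    13    Oslo   100   Sep   NaN
1    11   Quito    24   Sep   NaN
2    16  Madrid    51   Sep   NaN
3    13    Oslo    50   Sep   NaN
4     9    Oslo    78   Jun   NaN
5   -10  Madrid    15   Nov  28.0
group by month: sum(low), sum(wind):
        low  wind
month            
Jun     0.0    78
Nov    28.0    15
Sep     0.0   225

106.0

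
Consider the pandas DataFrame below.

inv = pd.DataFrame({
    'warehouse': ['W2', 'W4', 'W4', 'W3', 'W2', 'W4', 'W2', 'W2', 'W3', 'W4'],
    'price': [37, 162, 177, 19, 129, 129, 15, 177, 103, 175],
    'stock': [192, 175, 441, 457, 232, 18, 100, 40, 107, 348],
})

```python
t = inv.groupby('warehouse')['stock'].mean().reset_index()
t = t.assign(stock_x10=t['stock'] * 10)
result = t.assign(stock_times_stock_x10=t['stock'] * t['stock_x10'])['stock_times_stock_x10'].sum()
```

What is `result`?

1596752.5

group by warehouse, mean of stock:
warehouse
W2    141.0
W3    282.0
W4    245.5
Name: stock, dtype: float64
reset_index():
  warehouse  stock
0        W2  141.0
1        W3  282.0
2        W4  245.5
add column stock_x10 = t['stock'] * 10:
  warehouse  stock  stock_x10
0        W2  141.0     1410.0
1        W3  282.0     2820.0
2        W4  245.5     2455.0
add column stock_times_stock_x10 = t['stock'] * t['stock_x10']:
  warehouse  stock  stock_x10  stock_times_stock_x10
0        W2  141.0     1410.0               198810.0
1        W3  282.0     2820.0               795240.0
2        W4  245.5     2455.0               602702.5
The sum of column 'stock_times_stock_x10' is 1596752.5.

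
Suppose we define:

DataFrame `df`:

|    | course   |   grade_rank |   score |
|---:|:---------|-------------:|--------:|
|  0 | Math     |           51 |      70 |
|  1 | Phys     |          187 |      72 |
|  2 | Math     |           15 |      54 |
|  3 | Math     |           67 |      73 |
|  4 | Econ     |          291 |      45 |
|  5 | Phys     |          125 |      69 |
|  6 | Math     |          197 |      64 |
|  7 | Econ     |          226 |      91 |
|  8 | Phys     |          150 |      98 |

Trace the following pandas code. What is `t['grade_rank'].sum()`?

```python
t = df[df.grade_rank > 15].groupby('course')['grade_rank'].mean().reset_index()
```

517.5

filter rows where grade_rank > 15:
  course  grade_rank  score
0   Math          51     70
1   Phys         187     72
3   Math          67     73
4   Econ         291     45
5   Phys         125     69
6   Math         197     64
7   Econ         226     91
8   Phys         150     98
group by course, mean of grade_rank:
course
Econ    258.5
Math    105.0
Phys    154.0
Name: grade_rank, dtype: float64
reset_index():
  course  grade_rank
0   Econ       258.5
1   Math       105.0
2   Phys       154.0
Finally, sum of column 'grade_rank' = 517.5.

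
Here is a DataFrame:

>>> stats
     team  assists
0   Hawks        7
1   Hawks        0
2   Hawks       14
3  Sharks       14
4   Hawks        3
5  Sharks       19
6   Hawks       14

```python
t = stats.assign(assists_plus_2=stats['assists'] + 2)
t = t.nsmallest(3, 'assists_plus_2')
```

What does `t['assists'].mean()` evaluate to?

3.33333333333

add column assists_plus_2 = stats['assists'] + 2:
     team  assists  assists_plus_2
0   Hawks        7               9
1   Hawks        0               2
2   Hawks       14              16
3  Sharks       14              16
4   Hawks        3               5
5  Sharks       19              21
6   Hawks       14              16
take 3 rows with smallest assists_plus_2:
    team  assists  assists_plus_2
1  Hawks        0               2
4  Hawks        3               5
0  Hawks        7               9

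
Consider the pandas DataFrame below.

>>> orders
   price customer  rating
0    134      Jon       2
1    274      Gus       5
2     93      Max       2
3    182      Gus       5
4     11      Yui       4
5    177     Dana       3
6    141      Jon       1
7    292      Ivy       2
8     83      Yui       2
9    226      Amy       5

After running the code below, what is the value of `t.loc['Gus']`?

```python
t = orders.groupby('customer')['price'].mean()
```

group by customer, mean of price:
customer
Amy     226.0
Dana    177.0
Gus     228.0
Ivy     292.0
Jon     137.5
Max      93.0
Yui      47.0
Name: price, dtype: float64

228.0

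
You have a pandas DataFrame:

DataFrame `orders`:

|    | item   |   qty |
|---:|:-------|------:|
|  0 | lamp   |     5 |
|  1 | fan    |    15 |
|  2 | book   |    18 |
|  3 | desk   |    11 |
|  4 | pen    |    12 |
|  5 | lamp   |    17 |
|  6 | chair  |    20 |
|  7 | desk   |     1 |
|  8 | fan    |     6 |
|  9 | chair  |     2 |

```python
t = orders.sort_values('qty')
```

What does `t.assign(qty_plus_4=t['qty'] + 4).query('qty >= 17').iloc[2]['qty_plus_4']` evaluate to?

24

sort by qty:
    item  qty
7   desk    1
9  chair    2
0   lamp    5
8    fan    6
3   desk   11
4    pen   12
1    fan   15
5   lamp   17
2   book   18
6  chair   20
add column qty_plus_4 = t['qty'] + 4:
    item  qty  qty_plus_4
7   desk    1           5
9  chair    2           6
0   lamp    5           9
8    fan    6          10
3   desk   11          15
4    pen   12          16
1    fan   15          19
5   lamp   17          21
2   book   18          22
6  chair   20          24
filter rows where qty >= 17:
    item  qty  qty_plus_4
5   lamp   17          21
2   book   18          22
6  chair   20          24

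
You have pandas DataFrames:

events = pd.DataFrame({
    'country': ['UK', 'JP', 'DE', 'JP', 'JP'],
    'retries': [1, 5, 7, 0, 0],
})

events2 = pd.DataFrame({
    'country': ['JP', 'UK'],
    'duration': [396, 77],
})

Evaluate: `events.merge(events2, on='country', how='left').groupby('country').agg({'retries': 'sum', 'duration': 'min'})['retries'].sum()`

13

merge on 'country' (how='left') → 5 rows:
  country  retries  duration
0      UK        1      77.0
1      JP        5     396.0
2      DE        7       NaN
3      JP        0     396.0
4      JP        0     396.0
group by country: sum(retries), min(duration):
         retries  duration
country                   
DE             7       NaN
JP             5     396.0
UK             1      77.0
Reading off the sum of column 'retries', we get 13.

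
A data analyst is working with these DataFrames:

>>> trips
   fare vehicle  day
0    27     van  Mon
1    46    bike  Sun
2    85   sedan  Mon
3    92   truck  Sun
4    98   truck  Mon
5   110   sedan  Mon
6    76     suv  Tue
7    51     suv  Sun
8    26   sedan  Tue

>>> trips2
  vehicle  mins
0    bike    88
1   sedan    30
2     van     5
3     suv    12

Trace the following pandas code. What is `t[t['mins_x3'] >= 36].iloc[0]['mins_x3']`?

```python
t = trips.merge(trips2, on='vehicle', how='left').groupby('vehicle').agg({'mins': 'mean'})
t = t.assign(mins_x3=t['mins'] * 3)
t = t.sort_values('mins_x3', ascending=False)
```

merge on 'vehicle' (how='left') → 9 rows:
   fare vehicle  day  mins
0    27     van  Mon   5.0
1    46    bike  Sun  88.0
2    85   sedan  Mon  30.0
3    92   truck  Sun   NaN
4    98   truck  Mon   NaN
5   110   sedan  Mon  30.0
6    76     suv  Tue  12.0
7    51     suv  Sun  12.0
8    26   sedan  Tue  30.0
group by vehicle, mean of mins:
         mins
vehicle      
bike     88.0
sedan    30.0
suv      12.0
truck     NaN
van       5.0
add column mins_x3 = t['mins'] * 3:
         mins  mins_x3
vehicle               
bike     88.0    264.0
sedan    30.0     90.0
suv      12.0     36.0
truck     NaN      NaN
van       5.0     15.0
sort by mins_x3 descending:
         mins  mins_x3
vehicle               
bike     88.0    264.0
sedan    30.0     90.0
suv      12.0     36.0
van       5.0     15.0
truck     NaN      NaN
filter rows where mins_x3 >= 36:
         mins  mins_x3
vehicle               
bike     88.0    264.0
sedan    30.0     90.0
suv      12.0     36.0

264.0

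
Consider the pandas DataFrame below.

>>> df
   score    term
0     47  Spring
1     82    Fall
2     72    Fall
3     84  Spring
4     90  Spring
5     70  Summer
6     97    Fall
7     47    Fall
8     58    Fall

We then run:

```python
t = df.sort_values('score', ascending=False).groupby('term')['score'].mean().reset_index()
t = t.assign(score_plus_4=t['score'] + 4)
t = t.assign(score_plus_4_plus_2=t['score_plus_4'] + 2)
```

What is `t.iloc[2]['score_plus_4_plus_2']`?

sort by score descending:
   score    term
6     97    Fall
4     90  Spring
3     84  Spring
1     82    Fall
2     72    Fall
5     70  Summer
8     58    Fall
0     47  Spring
7     47    Fall
group by term, mean of score:
term
Fall      71.200000
Spring    73.666667
Summer    70.000000
Name: score, dtype: float64
reset_index():
     term      score
0    Fall  71.200000
1  Spring  73.666667
2  Summer  70.000000
add column score_plus_4 = t['score'] + 4:
     term      score  score_plus_4
0    Fall  71.200000     75.200000
1  Spring  73.666667     77.666667
2  Summer  70.000000     74.000000
add column score_plus_4_plus_2 = t['score_plus_4'] + 2:
     term      score  score_plus_4  score_plus_4_plus_2
0    Fall  71.200000     75.200000            77.200000
1  Spring  73.666667     77.666667            79.666667
2  Summer  70.000000     74.000000            76.000000

76.0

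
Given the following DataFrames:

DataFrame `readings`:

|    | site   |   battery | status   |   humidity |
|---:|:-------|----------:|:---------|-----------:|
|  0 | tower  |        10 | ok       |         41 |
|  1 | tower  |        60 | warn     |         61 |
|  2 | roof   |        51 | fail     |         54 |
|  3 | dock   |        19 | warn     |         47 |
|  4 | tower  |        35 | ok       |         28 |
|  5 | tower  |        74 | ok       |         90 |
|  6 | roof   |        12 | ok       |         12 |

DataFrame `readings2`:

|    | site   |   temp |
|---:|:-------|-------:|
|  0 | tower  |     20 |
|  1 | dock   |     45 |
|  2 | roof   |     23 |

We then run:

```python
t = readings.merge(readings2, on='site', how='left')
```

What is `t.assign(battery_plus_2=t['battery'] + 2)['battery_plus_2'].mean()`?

39.2857142857

merge on 'site' (how='left') → 7 rows:
    site  battery status  humidity  temp
0  tower       10     ok        41    20
1  tower       60   warn        61    20
2   roof       51   fail        54    23
3   dock       19   warn        47    45
4  tower       35     ok        28    20
5  tower       74     ok        90    20
6   roof       12     ok        12    23
add column battery_plus_2 = t['battery'] + 2:
    site  battery status  humidity  temp  battery_plus_2
0  tower       10     ok        41    20              12
1  tower       60   warn        61    20              62
2   roof       51   fail        54    23              53
3   dock       19   warn        47    45              21
4  tower       35     ok        28    20              37
5  tower       74     ok        90    20              76
6   roof       12     ok        12    23              14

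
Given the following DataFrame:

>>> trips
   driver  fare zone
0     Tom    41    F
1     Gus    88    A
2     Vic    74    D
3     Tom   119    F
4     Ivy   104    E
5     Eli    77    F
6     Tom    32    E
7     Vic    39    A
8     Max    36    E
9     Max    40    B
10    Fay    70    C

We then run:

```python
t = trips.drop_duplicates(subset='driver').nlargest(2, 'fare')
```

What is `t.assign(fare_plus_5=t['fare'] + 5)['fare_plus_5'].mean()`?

101.0

drop duplicate driver (keep=first):
   driver  fare zone
0     Tom    41    F
1     Gus    88    A
2     Vic    74    D
4     Ivy   104    E
5     Eli    77    F
8     Max    36    E
10    Fay    70    C
take 2 rows with largest fare:
  driver  fare zone
4    Ivy   104    E
1    Gus    88    A
add column fare_plus_5 = t['fare'] + 5:
  driver  fare zone  fare_plus_5
4    Ivy   104    E          109
1    Gus    88    A           93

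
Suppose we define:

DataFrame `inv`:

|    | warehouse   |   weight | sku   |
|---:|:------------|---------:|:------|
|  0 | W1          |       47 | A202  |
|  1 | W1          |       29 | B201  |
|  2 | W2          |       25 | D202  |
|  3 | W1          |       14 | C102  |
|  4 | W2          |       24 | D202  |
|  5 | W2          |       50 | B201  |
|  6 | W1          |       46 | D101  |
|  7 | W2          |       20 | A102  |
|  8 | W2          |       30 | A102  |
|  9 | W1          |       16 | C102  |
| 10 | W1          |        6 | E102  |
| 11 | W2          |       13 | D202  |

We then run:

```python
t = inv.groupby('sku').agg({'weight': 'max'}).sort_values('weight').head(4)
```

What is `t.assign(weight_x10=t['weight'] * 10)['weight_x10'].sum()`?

group by sku, max of weight:
      weight
sku         
A102      30
A202      47
B201      50
C102      16
D101      46
D202      25
E102       6
sort by weight:
      weight
sku         
E102       6
C102      16
D202      25
A102      30
D101      46
A202      47
B201      50
take first 4 rows:
      weight
sku         
E102       6
C102      16
D202      25
A102      30
add column weight_x10 = t['weight'] * 10:
      weight  weight_x10
sku                     
E102       6          60
C102      16         160
D202      25         250
A102      30         300

770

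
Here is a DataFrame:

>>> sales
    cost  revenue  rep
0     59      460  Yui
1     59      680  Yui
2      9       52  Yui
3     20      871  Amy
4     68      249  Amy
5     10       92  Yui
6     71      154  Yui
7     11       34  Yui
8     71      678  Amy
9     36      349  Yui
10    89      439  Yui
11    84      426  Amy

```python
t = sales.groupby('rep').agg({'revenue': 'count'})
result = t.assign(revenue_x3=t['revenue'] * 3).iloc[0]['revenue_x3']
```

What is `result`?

group by rep, count of revenue:
     revenue
rep         
Amy        4
Yui        8
add column revenue_x3 = t['revenue'] * 3:
     revenue  revenue_x3
rep                     
Amy        4          12
Yui        8          24

12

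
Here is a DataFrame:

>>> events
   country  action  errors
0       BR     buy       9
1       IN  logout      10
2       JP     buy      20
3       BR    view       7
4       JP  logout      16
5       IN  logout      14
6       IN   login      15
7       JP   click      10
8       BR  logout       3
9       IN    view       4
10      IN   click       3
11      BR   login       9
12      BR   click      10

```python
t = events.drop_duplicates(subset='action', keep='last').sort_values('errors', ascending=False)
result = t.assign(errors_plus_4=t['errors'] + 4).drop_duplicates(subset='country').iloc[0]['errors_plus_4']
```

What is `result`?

drop duplicate action (keep=last):
   country  action  errors
2       JP     buy      20
8       BR  logout       3
9       IN    view       4
11      BR   login       9
12      BR   click      10
sort by errors descending:
   country  action  errors
2       JP     buy      20
12      BR   click      10
11      BR   login       9
9       IN    view       4
8       BR  logout       3
add column errors_plus_4 = t['errors'] + 4:
   country  action  errors  errors_plus_4
2       JP     buy      20             24
12      BR   click      10             14
11      BR   login       9             13
9       IN    view       4              8
8       BR  logout       3              7
drop duplicate country (keep=first):
   country action  errors  errors_plus_4
2       JP    buy      20             24
12      BR  click      10             14
9       IN   view       4              8
Hence 24.

24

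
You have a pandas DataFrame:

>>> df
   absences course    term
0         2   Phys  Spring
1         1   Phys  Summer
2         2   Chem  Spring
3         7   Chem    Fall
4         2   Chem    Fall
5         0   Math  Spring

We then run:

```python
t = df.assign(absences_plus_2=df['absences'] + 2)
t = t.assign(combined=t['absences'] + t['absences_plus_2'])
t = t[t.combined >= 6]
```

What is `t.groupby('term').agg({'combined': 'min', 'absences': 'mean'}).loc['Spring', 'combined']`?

add column absences_plus_2 = df['absences'] + 2:
   absences course    term  absences_plus_2
0         2   Phys  Spring                4
1         1   Phys  Summer                3
2         2   Chem  Spring                4
3         7   Chem    Fall                9
4         2   Chem    Fall                4
5         0   Math  Spring                2
add column combined = t['absences'] + t['absences_plus_2']:
   absences course    term  absences_plus_2  combined
0         2   Phys  Spring                4         6
1         1   Phys  Summer                3         4
2         2   Chem  Spring                4         6
3         7   Chem    Fall                9        16
4         2   Chem    Fall                4         6
5         0   Math  Spring                2         2
filter rows where combined >= 6:
   absences course    term  absences_plus_2  combined
0         2   Phys  Spring                4         6
2         2   Chem  Spring                4         6
3         7   Chem    Fall                9        16
4         2   Chem    Fall                4         6
group by term: min(combined), mean(absences):
        combined  absences
term                      
Fall           6       4.5
Spring         6       2.0
Taking the value at row 'Spring', column 'combined' gives 6.

6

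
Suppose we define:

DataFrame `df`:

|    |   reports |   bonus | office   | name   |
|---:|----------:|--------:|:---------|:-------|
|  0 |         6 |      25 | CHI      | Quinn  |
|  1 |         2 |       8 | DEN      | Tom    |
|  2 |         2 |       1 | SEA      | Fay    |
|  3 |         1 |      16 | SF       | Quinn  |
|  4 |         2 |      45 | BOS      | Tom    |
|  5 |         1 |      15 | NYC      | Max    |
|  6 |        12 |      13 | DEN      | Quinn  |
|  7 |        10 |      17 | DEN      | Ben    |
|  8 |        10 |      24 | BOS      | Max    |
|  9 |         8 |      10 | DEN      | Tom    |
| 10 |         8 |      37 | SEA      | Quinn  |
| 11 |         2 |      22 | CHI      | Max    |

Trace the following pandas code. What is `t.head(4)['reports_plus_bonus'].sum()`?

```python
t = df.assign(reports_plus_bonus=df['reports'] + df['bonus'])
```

add column reports_plus_bonus = df['reports'] + df['bonus']:
    reports  bonus office   name  reports_plus_bonus
0         6     25    CHI  Quinn                  31
1         2      8    DEN    Tom                  10
2         2      1    SEA    Fay                   3
3         1     16     SF  Quinn                  17
4         2     45    BOS    Tom                  47
5         1     15    NYC    Max                  16
6        12     13    DEN  Quinn                  25
7        10     17    DEN    Ben                  27
8        10     24    BOS    Max                  34
9         8     10    DEN    Tom                  18
10        8     37    SEA  Quinn                  45
11        2     22    CHI    Max                  24
take first 4 rows:
   reports  bonus office   name  reports_plus_bonus
0        6     25    CHI  Quinn                  31
1        2      8    DEN    Tom                  10
2        2      1    SEA    Fay                   3
3        1     16     SF  Quinn                  17
Reading off the sum of column 'reports_plus_bonus', we get 61.

61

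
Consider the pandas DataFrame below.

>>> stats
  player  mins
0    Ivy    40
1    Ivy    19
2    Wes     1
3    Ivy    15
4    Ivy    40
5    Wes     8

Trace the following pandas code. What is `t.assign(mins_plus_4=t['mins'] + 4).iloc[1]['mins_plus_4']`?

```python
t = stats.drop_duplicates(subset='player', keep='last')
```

12

drop duplicate player (keep=last):
  player  mins
4    Ivy    40
5    Wes     8
add column mins_plus_4 = t['mins'] + 4:
  player  mins  mins_plus_4
4    Ivy    40           44
5    Wes     8           12
Finally, value at position 1, column 'mins_plus_4' = 12.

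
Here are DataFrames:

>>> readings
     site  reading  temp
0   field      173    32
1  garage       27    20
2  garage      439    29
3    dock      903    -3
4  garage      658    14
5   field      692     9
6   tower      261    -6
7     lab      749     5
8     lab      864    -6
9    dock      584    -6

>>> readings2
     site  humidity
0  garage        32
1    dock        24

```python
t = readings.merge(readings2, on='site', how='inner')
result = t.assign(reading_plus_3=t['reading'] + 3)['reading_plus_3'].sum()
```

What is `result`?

2626

merge on 'site' (how='inner') → 5 rows:
     site  reading  temp  humidity
0  garage       27    20        32
1  garage      439    29        32
2    dock      903    -3        24
3  garage      658    14        32
4    dock      584    -6        24
add column reading_plus_3 = t['reading'] + 3:
     site  reading  temp  humidity  reading_plus_3
0  garage       27    20        32              30
1  garage      439    29        32             442
2    dock      903    -3        24             906
3  garage      658    14        32             661
4    dock      584    -6        24             587
Then the sum of column 'reading_plus_3': 2626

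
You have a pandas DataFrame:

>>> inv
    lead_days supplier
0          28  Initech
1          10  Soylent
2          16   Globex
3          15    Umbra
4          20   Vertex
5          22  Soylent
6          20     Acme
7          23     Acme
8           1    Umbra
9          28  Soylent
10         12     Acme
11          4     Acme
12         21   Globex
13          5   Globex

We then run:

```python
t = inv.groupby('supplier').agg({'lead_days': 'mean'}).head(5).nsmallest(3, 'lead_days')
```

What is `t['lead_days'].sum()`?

36.75

group by supplier, mean of lead_days:
          lead_days
supplier           
Acme          14.75
Globex        14.00
Initech       28.00
Soylent       20.00
Umbra          8.00
Vertex        20.00
take first 5 rows:
          lead_days
supplier           
Acme          14.75
Globex        14.00
Initech       28.00
Soylent       20.00
Umbra          8.00
take 3 rows with smallest lead_days:
          lead_days
supplier           
Umbra          8.00
Globex        14.00
Acme          14.75
So sum() = 36.75.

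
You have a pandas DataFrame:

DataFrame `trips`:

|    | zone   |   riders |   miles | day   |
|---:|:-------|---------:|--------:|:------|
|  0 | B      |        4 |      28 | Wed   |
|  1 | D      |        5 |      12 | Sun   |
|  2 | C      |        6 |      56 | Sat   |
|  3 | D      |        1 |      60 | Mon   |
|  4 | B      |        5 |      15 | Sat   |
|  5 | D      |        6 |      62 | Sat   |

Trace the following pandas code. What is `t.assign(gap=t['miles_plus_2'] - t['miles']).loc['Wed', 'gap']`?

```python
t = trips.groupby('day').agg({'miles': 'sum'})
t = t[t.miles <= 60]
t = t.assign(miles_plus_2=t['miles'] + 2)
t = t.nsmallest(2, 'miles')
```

2

group by day, sum of miles:
     miles
day       
Mon     60
Sat    133
Sun     12
Wed     28
filter rows where miles <= 60:
     miles
day       
Mon     60
Sun     12
Wed     28
add column miles_plus_2 = t['miles'] + 2:
     miles  miles_plus_2
day                     
Mon     60            62
Sun     12            14
Wed     28            30
take 2 rows with smallest miles:
     miles  miles_plus_2
day                     
Sun     12            14
Wed     28            30
add column gap = t['miles_plus_2'] - t['miles']:
     miles  miles_plus_2  gap
day                          
Sun     12            14    2
Wed     28            30    2
Taking the value at row 'Wed', column 'gap' gives 2.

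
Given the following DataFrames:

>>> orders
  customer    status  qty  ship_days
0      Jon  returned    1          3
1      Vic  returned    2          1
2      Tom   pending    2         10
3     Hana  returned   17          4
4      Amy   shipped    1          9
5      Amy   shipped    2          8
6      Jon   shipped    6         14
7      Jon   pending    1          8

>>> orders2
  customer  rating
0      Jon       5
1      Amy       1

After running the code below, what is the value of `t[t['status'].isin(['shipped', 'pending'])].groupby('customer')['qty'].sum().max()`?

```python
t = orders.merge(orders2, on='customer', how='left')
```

merge on 'customer' (how='left') → 8 rows:
  customer    status  qty  ship_days  rating
0      Jon  returned    1          3     5.0
1      Vic  returned    2          1     NaN
2      Tom   pending    2         10     NaN
3     Hana  returned   17          4     NaN
4      Amy   shipped    1          9     1.0
5      Amy   shipped    2          8     1.0
6      Jon   shipped    6         14     5.0
7      Jon   pending    1          8     5.0
filter rows where status in ['shipped', 'pending']:
  customer   status  qty  ship_days  rating
2      Tom  pending    2         10     NaN
4      Amy  shipped    1          9     1.0
5      Amy  shipped    2          8     1.0
6      Jon  shipped    6         14     5.0
7      Jon  pending    1          8     5.0
group by customer, sum of qty:
customer
Amy    3
Jon    7
Tom    2
Name: qty, dtype: int64
Taking the max of the resulting series gives 7.

7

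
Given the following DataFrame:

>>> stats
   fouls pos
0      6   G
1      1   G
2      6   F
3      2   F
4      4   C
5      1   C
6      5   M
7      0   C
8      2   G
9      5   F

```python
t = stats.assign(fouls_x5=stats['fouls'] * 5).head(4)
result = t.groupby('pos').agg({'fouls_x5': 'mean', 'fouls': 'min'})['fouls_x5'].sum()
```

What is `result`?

37.5

add column fouls_x5 = stats['fouls'] * 5:
   fouls pos  fouls_x5
0      6   G        30
1      1   G         5
2      6   F        30
3      2   F        10
4      4   C        20
5      1   C         5
6      5   M        25
7      0   C         0
8      2   G        10
9      5   F        25
take first 4 rows:
   fouls pos  fouls_x5
0      6   G        30
1      1   G         5
2      6   F        30
3      2   F        10
group by pos: mean(fouls_x5), min(fouls):
     fouls_x5  fouls
pos                 
F        20.0      2
G        17.5      1
So sum() = 37.5.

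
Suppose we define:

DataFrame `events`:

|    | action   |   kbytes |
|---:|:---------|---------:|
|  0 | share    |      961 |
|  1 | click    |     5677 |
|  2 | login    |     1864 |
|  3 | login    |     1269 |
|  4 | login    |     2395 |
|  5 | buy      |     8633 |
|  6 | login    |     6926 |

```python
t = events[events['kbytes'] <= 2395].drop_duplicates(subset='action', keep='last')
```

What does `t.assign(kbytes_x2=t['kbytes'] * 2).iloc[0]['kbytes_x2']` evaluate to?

1922

filter rows where kbytes <= 2395:
  action  kbytes
0  share     961
2  login    1864
3  login    1269
4  login    2395
drop duplicate action (keep=last):
  action  kbytes
0  share     961
4  login    2395
add column kbytes_x2 = t['kbytes'] * 2:
  action  kbytes  kbytes_x2
0  share     961       1922
4  login    2395       4790
Taking the value at position 0, column 'kbytes_x2' gives 1922.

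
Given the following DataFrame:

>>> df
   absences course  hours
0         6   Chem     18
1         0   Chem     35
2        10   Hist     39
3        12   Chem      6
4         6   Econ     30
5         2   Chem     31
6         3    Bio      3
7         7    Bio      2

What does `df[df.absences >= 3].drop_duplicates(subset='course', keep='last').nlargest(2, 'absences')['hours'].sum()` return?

filter rows where absences >= 3:
   absences course  hours
0         6   Chem     18
2        10   Hist     39
3        12   Chem      6
4         6   Econ     30
6         3    Bio      3
7         7    Bio      2
drop duplicate course (keep=last):
   absences course  hours
2        10   Hist     39
3        12   Chem      6
4         6   Econ     30
7         7    Bio      2
take 2 rows with largest absences:
   absences course  hours
3        12   Chem      6
2        10   Hist     39
The sum of column 'hours' is 45.

45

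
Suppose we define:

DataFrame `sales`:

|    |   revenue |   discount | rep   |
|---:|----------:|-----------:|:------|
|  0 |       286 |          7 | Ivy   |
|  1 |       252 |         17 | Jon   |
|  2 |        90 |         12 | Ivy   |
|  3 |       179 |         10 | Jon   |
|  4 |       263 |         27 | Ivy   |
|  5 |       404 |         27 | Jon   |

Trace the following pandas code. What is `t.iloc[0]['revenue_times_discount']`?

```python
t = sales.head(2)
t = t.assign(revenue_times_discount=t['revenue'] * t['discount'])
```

2002

take first 2 rows:
   revenue  discount  rep
0      286         7  Ivy
1      252        17  Jon
add column revenue_times_discount = t['revenue'] * t['discount']:
   revenue  discount  rep  revenue_times_discount
0      286         7  Ivy                    2002
1      252        17  Jon                    4284
Hence 2002.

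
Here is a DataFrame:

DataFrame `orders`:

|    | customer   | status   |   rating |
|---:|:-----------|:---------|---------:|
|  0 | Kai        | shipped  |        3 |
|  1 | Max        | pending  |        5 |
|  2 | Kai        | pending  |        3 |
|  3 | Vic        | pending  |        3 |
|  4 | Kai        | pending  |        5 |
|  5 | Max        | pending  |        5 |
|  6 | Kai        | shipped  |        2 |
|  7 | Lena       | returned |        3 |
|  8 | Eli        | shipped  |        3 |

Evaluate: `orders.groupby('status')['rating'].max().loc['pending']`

group by status, max of rating:
status
pending     5
returned    3
shipped     3
Name: rating, dtype: int64
value at index 'pending' → 5

5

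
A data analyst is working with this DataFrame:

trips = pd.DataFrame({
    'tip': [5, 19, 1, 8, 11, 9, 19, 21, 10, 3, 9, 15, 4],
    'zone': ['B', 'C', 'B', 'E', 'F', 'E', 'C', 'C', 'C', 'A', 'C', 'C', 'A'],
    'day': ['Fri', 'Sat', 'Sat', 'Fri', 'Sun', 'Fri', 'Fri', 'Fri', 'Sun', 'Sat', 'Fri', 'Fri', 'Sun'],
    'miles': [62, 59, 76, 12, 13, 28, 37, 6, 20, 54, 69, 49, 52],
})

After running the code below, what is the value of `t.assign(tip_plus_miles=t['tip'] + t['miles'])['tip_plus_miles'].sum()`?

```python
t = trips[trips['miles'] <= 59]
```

filter rows where miles <= 59:
    tip zone  day  miles
1    19    C  Sat     59
3     8    E  Fri     12
4    11    F  Sun     13
5     9    E  Fri     28
6    19    C  Fri     37
7    21    C  Fri      6
8    10    C  Sun     20
9     3    A  Sat     54
11   15    C  Fri     49
12    4    A  Sun     52
add column tip_plus_miles = t['tip'] + t['miles']:
    tip zone  day  miles  tip_plus_miles
1    19    C  Sat     59              78
3     8    E  Fri     12              20
4    11    F  Sun     13              24
5     9    E  Fri     28              37
6    19    C  Fri     37              56
7    21    C  Fri      6              27
8    10    C  Sun     20              30
9     3    A  Sat     54              57
11   15    C  Fri     49              64
12    4    A  Sun     52              56
Taking the sum of column 'tip_plus_miles' gives 449.

449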